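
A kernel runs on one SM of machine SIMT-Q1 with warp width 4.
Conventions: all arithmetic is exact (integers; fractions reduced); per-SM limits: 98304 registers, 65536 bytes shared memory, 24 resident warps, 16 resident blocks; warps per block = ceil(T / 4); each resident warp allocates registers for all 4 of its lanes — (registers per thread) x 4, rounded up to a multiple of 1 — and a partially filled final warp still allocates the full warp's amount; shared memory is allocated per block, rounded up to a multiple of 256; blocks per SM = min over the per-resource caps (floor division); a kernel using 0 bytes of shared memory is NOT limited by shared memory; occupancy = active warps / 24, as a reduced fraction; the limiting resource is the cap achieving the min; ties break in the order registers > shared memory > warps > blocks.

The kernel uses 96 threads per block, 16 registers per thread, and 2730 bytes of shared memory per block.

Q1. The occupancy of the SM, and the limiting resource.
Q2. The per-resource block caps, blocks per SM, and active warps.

Answer: occupancy 1, limited by warps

registers: 64 blocks
shared memory: 23 blocks
warps: 1 block
blocks: 16 blocks

Answer: 1 block, 24 active warps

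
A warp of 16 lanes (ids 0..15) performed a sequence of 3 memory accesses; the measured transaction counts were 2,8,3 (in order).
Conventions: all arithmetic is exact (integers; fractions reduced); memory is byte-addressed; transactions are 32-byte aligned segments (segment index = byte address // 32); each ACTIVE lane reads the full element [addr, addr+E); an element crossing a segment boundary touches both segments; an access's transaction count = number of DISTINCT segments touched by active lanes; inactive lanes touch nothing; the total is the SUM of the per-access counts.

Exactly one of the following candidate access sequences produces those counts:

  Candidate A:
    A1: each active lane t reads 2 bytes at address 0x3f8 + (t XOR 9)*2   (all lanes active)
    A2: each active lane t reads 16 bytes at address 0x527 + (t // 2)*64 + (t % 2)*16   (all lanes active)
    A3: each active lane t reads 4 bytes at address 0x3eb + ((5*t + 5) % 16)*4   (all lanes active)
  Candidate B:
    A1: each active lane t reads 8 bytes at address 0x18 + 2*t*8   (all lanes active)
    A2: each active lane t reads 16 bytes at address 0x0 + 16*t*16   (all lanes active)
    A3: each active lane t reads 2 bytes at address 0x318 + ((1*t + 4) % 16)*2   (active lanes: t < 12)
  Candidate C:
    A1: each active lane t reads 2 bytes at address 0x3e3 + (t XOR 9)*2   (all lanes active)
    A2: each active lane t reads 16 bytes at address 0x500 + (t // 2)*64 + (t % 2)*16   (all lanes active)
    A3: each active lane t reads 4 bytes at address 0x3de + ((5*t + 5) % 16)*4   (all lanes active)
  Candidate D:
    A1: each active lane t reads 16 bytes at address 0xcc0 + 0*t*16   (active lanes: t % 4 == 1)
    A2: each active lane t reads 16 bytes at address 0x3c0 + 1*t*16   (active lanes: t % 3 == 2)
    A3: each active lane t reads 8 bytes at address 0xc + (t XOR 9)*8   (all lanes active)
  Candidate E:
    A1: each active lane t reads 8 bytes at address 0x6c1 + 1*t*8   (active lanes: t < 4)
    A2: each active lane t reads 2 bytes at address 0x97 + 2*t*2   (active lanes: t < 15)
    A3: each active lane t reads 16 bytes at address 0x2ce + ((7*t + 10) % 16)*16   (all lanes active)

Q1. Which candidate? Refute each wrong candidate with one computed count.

A: A2 gives 16 transactions, not 8
B: A1 gives 9 transactions, not 2
D: A1 gives 1 transaction, not 2
E: A2 gives 3 transactions, not 8
C: all counts match (2,8,3)

Answer: C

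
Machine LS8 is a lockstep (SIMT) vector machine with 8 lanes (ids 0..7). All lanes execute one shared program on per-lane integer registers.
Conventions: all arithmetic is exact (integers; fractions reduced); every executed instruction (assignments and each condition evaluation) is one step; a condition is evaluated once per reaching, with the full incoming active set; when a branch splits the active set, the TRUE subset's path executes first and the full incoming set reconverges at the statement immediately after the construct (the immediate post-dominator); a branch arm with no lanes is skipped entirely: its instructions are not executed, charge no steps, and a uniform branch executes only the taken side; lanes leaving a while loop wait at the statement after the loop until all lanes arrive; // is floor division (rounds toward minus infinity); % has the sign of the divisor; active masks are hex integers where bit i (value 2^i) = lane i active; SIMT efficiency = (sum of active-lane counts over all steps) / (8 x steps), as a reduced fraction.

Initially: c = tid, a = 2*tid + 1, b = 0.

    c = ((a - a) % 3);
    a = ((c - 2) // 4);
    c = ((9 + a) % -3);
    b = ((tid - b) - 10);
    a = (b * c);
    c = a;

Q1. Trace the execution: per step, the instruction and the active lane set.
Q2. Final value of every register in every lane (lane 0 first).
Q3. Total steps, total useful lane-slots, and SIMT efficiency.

step 0: c <- ((a - a) % 3)           0xff
step 1: a <- ((c - 2) // 4)          0xff
step 2: c <- ((9 + a) % -3)          0xff
step 3: b <- ((tid - b) - 10)        0xff
step 4: a <- (b * c)                 0xff
step 5: c <- a                       0xff

Answer: 6 steps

c: 10,9,8,7,6,5,4,3
a: 10,9,8,7,6,5,4,3
b: -10,-9,-8,-7,-6,-5,-4,-3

steps = 6; useful = 48; efficiency = 48/48 = 1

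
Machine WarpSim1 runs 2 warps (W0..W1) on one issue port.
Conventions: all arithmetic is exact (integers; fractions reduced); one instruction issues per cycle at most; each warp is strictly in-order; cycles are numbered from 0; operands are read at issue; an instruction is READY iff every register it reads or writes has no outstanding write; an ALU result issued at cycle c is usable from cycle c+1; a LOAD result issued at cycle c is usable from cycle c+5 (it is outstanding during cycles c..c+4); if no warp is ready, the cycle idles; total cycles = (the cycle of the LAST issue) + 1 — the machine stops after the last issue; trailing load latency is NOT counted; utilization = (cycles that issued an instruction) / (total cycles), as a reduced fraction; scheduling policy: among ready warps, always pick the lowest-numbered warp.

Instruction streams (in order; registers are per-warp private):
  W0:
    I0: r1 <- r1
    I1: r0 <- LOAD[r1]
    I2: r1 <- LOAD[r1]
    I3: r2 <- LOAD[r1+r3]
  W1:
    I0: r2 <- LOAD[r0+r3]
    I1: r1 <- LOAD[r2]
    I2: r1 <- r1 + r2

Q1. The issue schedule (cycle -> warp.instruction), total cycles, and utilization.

cycle 0: W0.I0
cycle 1: W0.I1
cycle 2: W0.I2
cycle 3: W1.I0
cycle 4: idle
cycle 5: idle
cycle 6: idle
cycle 7: W0.I3
cycle 8: W1.I1
cycle 9: idle
cycle 10: idle
cycle 11: idle
cycle 12: idle
cycle 13: W1.I2

Answer: 14 cycles, utilization 1/2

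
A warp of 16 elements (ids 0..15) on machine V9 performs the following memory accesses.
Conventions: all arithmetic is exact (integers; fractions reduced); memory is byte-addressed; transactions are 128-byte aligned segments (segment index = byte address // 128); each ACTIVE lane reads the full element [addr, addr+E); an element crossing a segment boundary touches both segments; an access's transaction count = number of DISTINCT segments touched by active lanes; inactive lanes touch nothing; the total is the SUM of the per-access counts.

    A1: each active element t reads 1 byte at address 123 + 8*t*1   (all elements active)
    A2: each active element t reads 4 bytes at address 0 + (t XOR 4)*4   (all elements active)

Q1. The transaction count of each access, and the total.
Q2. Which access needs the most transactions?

A1: 2 transactions
A2: 1 transaction

Answer: 2,1; total 3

Answer: A1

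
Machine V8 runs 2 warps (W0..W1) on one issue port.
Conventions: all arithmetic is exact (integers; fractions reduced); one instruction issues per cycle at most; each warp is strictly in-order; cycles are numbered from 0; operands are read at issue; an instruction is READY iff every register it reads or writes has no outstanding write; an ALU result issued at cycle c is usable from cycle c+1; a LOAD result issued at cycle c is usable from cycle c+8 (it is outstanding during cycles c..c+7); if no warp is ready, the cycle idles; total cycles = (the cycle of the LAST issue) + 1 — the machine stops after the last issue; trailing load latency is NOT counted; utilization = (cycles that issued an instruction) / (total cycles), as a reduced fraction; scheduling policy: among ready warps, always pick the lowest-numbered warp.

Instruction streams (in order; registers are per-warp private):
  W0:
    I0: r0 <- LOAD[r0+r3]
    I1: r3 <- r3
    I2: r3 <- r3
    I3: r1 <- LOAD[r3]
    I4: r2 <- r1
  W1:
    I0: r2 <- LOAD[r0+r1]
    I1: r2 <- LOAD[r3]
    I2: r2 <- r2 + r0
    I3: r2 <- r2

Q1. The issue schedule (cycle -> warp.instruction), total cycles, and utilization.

cycle 0: W0.I0
cycle 1: W0.I1
cycle 2: W0.I2
cycle 3: W0.I3
cycle 4: W1.I0
cycle 5: idle
cycle 6: idle
cycle 7: idle
cycle 8: idle
cycle 9: idle
cycle 10: idle
cycle 11: W0.I4
cycle 12: W1.I1
cycle 13: idle
cycle 14: idle
cycle 15: idle
cycle 16: idle
cycle 17: idle
cycle 18: idle
cycle 19: idle
cycle 20: W1.I2
cycle 21: W1.I3

Answer: 22 cycles, utilization 9/22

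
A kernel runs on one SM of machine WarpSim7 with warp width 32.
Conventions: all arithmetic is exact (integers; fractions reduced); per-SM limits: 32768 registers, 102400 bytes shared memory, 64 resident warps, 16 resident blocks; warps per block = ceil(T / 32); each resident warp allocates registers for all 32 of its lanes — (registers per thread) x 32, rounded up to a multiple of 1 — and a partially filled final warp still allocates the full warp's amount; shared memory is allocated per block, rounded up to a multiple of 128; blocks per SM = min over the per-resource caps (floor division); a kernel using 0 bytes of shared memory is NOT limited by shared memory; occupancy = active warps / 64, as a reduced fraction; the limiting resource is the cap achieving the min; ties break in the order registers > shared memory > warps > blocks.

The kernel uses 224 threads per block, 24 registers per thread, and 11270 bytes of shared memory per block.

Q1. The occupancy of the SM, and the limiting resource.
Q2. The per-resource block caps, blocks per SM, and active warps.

Answer: occupancy 21/32, limited by registers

registers: 6 blocks
shared memory: 8 blocks
warps: 9 blocks
blocks: 16 blocks

Answer: 6 blocks, 42 active warps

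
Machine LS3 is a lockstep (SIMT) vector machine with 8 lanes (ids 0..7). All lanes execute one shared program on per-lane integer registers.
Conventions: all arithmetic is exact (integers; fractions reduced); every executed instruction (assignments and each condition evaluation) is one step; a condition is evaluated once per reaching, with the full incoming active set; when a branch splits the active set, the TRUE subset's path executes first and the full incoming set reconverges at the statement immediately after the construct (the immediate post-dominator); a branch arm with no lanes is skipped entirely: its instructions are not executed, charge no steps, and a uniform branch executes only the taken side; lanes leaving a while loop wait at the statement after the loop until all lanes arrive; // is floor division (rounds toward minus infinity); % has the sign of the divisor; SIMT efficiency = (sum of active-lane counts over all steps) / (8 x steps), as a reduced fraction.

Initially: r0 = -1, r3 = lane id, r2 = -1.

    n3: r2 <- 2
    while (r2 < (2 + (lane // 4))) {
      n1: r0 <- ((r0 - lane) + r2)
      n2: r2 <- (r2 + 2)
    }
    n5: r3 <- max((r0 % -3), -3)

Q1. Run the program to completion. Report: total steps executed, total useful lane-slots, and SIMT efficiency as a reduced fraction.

Answer: 6 steps, 36 useful, 3/4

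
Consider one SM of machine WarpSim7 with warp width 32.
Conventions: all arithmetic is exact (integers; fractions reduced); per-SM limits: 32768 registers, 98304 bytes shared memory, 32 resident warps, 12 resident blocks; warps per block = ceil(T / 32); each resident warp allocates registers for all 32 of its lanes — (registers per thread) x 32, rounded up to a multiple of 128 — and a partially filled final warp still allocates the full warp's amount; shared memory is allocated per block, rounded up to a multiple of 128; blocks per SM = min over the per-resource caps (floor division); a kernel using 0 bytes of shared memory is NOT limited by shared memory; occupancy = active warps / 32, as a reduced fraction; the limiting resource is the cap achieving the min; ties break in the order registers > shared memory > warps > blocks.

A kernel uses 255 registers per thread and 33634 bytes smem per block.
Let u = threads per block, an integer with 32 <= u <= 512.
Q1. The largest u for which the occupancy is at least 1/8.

Answer: u = 128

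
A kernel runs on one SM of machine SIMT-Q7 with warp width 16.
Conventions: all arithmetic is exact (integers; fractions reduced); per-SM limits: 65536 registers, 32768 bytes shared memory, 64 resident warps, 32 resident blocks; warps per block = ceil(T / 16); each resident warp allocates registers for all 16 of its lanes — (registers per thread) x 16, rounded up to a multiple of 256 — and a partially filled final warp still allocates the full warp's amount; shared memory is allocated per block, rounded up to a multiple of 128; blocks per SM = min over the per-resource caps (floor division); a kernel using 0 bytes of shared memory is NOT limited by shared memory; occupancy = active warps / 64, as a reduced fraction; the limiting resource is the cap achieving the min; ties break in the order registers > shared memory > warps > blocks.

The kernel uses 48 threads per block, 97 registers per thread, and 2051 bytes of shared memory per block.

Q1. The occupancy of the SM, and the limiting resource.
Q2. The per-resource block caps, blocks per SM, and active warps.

Answer: occupancy 9/16, limited by registers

registers: 12 blocks
shared memory: 15 blocks
warps: 21 blocks
blocks: 32 blocks

Answer: 12 blocks, 36 active warps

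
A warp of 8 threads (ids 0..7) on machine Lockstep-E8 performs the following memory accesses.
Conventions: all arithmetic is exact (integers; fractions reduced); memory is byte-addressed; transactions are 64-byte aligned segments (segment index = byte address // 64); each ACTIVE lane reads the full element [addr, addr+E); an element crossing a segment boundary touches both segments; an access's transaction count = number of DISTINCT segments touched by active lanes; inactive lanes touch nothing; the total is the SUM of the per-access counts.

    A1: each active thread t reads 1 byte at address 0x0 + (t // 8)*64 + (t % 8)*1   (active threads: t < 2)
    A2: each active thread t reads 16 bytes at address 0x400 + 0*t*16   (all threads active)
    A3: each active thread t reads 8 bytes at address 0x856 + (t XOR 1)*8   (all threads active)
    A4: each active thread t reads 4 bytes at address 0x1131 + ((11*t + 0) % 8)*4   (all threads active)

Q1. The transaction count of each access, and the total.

A1: 1 transaction
A2: 1 transaction
A3: 2 transactions
A4: 2 transactions

Answer: 1,1,2,2; total 6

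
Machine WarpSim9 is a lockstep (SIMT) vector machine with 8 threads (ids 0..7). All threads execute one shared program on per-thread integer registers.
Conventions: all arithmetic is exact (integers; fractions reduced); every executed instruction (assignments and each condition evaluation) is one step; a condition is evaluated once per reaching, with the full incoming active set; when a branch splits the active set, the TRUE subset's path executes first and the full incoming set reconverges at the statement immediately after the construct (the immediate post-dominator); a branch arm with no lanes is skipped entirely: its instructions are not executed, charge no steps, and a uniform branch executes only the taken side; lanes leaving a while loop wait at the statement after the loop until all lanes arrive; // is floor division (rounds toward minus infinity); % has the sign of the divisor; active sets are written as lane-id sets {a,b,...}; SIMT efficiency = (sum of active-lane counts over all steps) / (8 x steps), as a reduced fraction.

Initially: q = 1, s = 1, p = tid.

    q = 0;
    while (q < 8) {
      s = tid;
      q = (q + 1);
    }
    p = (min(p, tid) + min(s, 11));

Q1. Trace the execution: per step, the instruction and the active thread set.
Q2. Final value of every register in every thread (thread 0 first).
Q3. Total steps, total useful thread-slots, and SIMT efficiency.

step 0: q <- 0                       {0,1,2,3,4,5,6,7}
step 1: eval (q < 8)                 {0,1,2,3,4,5,6,7}
step 2: s <- tid                     {0,1,2,3,4,5,6,7}
step 3: q <- (q + 1)                 {0,1,2,3,4,5,6,7}
step 4: eval (q < 8)                 {0,1,2,3,4,5,6,7}
step 5: s <- tid                     {0,1,2,3,4,5,6,7}
step 6: q <- (q + 1)                 {0,1,2,3,4,5,6,7}
step 7: eval (q < 8)                 {0,1,2,3,4,5,6,7}
step 8: s <- tid                     {0,1,2,3,4,5,6,7}
step 9: q <- (q + 1)                 {0,1,2,3,4,5,6,7}
step 10: eval (q < 8)                 {0,1,2,3,4,5,6,7}
step 11: s <- tid                     {0,1,2,3,4,5,6,7}
step 12: q <- (q + 1)                 {0,1,2,3,4,5,6,7}
step 13: eval (q < 8)                 {0,1,2,3,4,5,6,7}
step 14: s <- tid                     {0,1,2,3,4,5,6,7}
step 15: q <- (q + 1)                 {0,1,2,3,4,5,6,7}
step 16: eval (q < 8)                 {0,1,2,3,4,5,6,7}
step 17: s <- tid                     {0,1,2,3,4,5,6,7}
step 18: q <- (q + 1)                 {0,1,2,3,4,5,6,7}
step 19: eval (q < 8)                 {0,1,2,3,4,5,6,7}
step 20: s <- tid                     {0,1,2,3,4,5,6,7}
step 21: q <- (q + 1)                 {0,1,2,3,4,5,6,7}
step 22: eval (q < 8)                 {0,1,2,3,4,5,6,7}
step 23: s <- tid                     {0,1,2,3,4,5,6,7}
step 24: q <- (q + 1)                 {0,1,2,3,4,5,6,7}
step 25: eval (q < 8)                 {0,1,2,3,4,5,6,7}
step 26: p <- (min(p, tid) + min(s, 11)) {0,1,2,3,4,5,6,7}

Answer: 27 steps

q: 8,8,8,8,8,8,8,8
s: 0,1,2,3,4,5,6,7
p: 0,2,4,6,8,10,12,14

steps = 27; useful = 216; efficiency = 216/216 = 1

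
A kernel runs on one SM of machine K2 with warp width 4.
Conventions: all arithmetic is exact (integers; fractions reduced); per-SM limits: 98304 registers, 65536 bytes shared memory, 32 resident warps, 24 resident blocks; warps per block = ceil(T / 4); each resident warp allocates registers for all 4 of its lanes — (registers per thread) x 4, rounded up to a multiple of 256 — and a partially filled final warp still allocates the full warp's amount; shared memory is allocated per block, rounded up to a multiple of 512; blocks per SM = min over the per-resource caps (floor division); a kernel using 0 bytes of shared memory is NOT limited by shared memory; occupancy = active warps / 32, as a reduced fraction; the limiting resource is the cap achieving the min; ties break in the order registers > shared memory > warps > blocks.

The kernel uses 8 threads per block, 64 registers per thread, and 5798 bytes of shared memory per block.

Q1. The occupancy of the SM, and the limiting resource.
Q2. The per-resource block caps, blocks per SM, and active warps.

Answer: occupancy 5/8, limited by shared memory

registers: 192 blocks
shared memory: 10 blocks
warps: 16 blocks
blocks: 24 blocks

Answer: 10 blocks, 20 active warps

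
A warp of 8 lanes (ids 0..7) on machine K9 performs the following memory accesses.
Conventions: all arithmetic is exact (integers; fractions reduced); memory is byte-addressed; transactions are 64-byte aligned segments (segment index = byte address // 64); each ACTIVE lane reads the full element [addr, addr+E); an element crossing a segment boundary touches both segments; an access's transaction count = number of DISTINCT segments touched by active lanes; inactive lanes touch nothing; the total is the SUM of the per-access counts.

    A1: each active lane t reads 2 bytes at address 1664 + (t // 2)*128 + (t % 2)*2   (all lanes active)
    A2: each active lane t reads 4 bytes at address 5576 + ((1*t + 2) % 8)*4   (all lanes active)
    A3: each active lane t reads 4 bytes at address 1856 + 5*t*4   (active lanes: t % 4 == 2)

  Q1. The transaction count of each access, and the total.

A1: 4 transactions
A2: 1 transaction
A3: 2 transactions

Answer: 4,1,2; total 7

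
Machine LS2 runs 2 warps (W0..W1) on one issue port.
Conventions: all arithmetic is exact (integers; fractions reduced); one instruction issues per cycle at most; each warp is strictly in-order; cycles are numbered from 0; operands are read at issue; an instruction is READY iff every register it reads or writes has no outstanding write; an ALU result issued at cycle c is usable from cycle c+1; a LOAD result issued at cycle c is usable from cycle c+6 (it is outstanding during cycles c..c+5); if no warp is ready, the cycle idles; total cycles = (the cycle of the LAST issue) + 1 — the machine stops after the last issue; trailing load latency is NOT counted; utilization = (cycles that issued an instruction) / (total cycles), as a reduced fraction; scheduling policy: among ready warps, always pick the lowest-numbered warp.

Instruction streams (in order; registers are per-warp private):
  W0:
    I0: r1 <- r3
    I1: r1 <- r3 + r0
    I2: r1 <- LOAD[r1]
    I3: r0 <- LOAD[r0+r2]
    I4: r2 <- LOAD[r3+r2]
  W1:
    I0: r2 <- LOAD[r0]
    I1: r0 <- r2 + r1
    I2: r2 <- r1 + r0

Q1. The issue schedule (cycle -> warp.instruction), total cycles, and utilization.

cycle 0: W0.I0
cycle 1: W0.I1
cycle 2: W0.I2
cycle 3: W0.I3
cycle 4: W0.I4
cycle 5: W1.I0
cycle 6: idle
cycle 7: idle
cycle 8: idle
cycle 9: idle
cycle 10: idle
cycle 11: W1.I1
cycle 12: W1.I2

Answer: 13 cycles, utilization 8/13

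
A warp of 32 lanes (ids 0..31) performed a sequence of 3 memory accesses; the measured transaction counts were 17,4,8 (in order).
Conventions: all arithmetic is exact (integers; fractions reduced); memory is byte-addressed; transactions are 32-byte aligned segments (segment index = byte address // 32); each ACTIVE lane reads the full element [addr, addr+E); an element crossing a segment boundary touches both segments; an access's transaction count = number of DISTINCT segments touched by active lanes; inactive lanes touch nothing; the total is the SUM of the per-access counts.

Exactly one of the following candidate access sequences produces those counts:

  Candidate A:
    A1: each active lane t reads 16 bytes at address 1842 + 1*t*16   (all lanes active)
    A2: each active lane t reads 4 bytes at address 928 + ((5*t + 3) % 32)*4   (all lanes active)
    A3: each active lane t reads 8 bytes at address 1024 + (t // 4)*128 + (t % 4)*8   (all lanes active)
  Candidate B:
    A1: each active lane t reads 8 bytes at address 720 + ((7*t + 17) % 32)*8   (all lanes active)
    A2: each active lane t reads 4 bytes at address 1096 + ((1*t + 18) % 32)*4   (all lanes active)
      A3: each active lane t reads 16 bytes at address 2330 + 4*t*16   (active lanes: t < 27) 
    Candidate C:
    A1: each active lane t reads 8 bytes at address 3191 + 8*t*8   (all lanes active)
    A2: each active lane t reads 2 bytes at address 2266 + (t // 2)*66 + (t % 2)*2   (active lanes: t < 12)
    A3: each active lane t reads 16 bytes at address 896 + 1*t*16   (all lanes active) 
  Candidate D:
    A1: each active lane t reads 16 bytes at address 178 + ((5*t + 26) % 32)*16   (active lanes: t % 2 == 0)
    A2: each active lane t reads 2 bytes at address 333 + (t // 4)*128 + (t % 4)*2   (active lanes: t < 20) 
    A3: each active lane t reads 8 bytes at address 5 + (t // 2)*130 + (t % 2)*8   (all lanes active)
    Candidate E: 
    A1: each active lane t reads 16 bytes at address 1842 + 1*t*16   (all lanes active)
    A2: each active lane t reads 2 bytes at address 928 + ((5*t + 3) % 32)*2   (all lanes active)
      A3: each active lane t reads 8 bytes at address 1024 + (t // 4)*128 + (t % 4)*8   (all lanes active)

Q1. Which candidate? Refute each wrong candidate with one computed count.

B: A1 gives 9 transactions, not 17
C: A1 gives 32 transactions, not 17
D: A2 gives 5 transactions, not 4
E: A2 gives 2 transactions, not 4
A: all counts match (17,4,8)

Answer: A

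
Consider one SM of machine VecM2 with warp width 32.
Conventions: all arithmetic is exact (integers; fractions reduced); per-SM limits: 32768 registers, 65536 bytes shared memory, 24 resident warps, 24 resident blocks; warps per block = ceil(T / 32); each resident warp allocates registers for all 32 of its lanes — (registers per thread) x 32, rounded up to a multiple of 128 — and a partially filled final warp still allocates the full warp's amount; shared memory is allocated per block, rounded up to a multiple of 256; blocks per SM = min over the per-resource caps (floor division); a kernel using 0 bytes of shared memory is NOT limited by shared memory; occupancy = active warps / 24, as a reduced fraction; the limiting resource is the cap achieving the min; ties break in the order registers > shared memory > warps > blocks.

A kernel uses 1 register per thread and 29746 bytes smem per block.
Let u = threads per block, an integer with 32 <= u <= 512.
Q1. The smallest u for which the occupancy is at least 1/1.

Answer: u = 353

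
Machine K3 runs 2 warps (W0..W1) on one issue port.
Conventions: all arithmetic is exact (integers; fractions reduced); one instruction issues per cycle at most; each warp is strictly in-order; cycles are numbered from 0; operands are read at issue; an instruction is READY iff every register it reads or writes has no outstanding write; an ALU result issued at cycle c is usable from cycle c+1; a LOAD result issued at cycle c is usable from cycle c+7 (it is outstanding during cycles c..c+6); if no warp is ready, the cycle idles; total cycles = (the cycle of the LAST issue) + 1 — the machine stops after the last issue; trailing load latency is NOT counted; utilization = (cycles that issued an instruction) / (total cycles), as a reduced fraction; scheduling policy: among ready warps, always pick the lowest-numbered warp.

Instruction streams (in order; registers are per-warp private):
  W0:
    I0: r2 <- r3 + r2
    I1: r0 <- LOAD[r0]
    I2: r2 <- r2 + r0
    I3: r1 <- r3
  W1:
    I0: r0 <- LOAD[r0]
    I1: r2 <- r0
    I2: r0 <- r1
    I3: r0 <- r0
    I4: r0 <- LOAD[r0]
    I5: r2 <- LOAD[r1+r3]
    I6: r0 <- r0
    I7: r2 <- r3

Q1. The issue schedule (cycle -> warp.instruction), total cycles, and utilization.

cycle 0: W0.I0
cycle 1: W0.I1
cycle 2: W1.I0
cycle 3: idle
cycle 4: idle
cycle 5: idle
cycle 6: idle
cycle 7: idle
cycle 8: W0.I2
cycle 9: W0.I3
cycle 10: W1.I1
cycle 11: W1.I2
cycle 12: W1.I3
cycle 13: W1.I4
cycle 14: W1.I5
cycle 15: idle
cycle 16: idle
cycle 17: idle
cycle 18: idle
cycle 19: idle
cycle 20: W1.I6
cycle 21: W1.I7

Answer: 22 cycles, utilization 6/11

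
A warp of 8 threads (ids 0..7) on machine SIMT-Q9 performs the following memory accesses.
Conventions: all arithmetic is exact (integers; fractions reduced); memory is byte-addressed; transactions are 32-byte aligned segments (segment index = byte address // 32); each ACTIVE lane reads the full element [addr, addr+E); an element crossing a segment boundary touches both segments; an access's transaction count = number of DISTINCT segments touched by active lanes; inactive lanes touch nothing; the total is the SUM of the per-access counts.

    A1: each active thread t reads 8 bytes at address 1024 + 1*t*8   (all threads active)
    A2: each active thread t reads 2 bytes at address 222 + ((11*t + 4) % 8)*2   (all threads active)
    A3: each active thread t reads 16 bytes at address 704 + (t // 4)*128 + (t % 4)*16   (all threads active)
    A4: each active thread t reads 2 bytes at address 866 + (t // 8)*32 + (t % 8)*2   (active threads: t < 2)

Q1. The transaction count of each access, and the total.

A1: 2 transactions
A2: 2 transactions
A3: 4 transactions
A4: 1 transaction

Answer: 2,2,4,1; total 9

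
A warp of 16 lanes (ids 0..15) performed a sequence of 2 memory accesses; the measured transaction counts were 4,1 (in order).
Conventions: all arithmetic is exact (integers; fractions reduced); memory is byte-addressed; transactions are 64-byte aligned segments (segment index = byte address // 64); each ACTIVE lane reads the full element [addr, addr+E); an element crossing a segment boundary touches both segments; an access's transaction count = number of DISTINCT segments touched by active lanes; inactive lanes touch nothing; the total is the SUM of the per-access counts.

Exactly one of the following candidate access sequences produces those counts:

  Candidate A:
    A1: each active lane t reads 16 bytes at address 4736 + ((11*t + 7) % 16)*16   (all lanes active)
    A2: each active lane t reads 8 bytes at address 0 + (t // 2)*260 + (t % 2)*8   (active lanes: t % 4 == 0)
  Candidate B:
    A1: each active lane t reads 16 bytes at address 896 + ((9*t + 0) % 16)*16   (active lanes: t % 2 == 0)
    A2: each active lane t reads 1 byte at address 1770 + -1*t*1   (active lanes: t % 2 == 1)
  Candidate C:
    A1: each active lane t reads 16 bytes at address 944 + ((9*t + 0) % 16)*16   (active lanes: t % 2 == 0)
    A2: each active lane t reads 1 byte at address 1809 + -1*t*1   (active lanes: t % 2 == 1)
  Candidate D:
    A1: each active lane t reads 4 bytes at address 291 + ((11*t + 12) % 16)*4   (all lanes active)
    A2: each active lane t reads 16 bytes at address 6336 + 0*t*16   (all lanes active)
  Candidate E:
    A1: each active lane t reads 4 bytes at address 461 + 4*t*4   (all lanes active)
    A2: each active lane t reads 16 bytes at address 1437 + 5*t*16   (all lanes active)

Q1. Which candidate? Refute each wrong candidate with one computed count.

A: A2 gives 4 transactions, not 1
C: A1 gives 5 transactions, not 4
D: A1 gives 2 transactions, not 4
E: A1 gives 5 transactions, not 4
B: all counts match (4,1)

Answer: B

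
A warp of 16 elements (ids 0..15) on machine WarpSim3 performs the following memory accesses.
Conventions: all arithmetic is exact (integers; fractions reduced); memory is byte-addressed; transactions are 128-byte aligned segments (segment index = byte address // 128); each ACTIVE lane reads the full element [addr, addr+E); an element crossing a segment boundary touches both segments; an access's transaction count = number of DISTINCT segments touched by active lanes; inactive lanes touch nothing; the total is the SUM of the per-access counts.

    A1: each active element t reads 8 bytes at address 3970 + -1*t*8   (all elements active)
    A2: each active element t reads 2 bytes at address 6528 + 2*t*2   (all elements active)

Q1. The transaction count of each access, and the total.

A1: 2 transactions
A2: 1 transaction

Answer: 2,1; total 3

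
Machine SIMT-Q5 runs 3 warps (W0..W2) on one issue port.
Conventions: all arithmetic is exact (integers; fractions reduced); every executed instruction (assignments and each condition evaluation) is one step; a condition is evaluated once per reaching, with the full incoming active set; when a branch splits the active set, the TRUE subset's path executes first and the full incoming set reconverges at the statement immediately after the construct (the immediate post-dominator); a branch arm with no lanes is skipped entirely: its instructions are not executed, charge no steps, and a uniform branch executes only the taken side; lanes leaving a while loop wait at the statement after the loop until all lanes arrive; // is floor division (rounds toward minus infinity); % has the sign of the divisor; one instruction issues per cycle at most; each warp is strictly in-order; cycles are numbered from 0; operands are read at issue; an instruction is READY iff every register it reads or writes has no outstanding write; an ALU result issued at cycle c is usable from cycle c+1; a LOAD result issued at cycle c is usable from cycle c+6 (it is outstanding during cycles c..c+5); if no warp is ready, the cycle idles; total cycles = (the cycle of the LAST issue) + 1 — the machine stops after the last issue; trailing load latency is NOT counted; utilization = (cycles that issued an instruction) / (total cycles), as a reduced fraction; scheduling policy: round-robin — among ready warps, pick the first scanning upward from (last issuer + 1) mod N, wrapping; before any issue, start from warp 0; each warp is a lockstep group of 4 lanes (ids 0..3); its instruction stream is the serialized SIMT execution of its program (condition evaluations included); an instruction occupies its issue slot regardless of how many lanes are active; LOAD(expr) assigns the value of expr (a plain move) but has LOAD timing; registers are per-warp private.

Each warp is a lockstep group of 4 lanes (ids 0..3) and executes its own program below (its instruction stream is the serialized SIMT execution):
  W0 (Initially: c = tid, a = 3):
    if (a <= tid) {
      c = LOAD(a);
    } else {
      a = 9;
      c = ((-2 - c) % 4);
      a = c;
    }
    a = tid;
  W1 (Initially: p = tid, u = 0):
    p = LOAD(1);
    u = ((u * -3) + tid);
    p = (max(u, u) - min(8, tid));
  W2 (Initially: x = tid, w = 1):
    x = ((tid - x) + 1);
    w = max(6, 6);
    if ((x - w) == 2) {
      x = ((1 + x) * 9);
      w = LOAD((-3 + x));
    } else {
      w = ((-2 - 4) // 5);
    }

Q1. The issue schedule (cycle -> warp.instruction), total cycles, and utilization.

cycle 0: W0.I0
cycle 1: W1.I0
cycle 2: W2.I0
cycle 3: W0.I1
cycle 4: W1.I1
cycle 5: W2.I1
cycle 6: W0.I2
cycle 7: W1.I2
cycle 8: W2.I2
cycle 9: W0.I3
cycle 10: W2.I3
cycle 11: W0.I4
cycle 12: W0.I5

Answer: 13 cycles, utilization 1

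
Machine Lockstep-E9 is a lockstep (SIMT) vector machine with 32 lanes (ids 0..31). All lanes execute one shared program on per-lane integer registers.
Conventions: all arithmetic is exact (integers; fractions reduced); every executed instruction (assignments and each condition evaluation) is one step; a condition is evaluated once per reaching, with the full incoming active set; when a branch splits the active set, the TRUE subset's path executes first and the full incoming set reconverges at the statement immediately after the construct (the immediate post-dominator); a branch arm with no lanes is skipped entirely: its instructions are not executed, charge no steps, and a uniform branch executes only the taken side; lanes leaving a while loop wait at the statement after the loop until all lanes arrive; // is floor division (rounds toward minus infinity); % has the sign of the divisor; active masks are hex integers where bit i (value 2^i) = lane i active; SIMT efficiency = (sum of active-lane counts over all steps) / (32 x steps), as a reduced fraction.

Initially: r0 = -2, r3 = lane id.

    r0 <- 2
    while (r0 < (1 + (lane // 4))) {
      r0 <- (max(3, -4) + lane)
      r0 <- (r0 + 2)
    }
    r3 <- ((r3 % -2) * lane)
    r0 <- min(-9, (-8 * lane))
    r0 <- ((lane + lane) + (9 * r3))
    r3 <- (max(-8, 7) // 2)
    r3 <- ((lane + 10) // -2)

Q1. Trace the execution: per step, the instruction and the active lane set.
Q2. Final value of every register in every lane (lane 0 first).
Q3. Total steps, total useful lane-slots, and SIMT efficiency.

step 0: r0 <- 2                      0xffffffff
step 1: eval (r0 < (1 + (lane // 4))) 0xffffffff
step 2: r0 <- (max(3, -4) + lane)    0xffffff00
step 3: r0 <- (r0 + 2)               0xffffff00
step 4: eval (r0 < (1 + (lane // 4))) 0xffffff00
step 5: r3 <- ((r3 % -2) * lane)     0xffffffff
step 6: r0 <- min(-9, (-8 * lane))   0xffffffff
step 7: r0 <- ((lane + lane) + (9 * r3)) 0xffffffff
step 8: r3 <- (max(-8, 7) // 2)      0xffffffff
step 9: r3 <- ((lane + 10) // -2)    0xffffffff

Answer: 10 steps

r0: 0,-7,4,-21,8,-35,12,-49,16,-63,20,-77,24,-91,28,-105,32,-119,36,-133,40,-147,44,-161,48,-175,52,-189,56,-203,60,-217
r3: -5,-6,-6,-7,-7,-8,-8,-9,-9,-10,-10,-11,-11,-12,-12,-13,-13,-14,-14,-15,-15,-16,-16,-17,-17,-18,-18,-19,-19,-20,-20,-21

steps = 10; useful = 296; efficiency = 296/320 = 37/40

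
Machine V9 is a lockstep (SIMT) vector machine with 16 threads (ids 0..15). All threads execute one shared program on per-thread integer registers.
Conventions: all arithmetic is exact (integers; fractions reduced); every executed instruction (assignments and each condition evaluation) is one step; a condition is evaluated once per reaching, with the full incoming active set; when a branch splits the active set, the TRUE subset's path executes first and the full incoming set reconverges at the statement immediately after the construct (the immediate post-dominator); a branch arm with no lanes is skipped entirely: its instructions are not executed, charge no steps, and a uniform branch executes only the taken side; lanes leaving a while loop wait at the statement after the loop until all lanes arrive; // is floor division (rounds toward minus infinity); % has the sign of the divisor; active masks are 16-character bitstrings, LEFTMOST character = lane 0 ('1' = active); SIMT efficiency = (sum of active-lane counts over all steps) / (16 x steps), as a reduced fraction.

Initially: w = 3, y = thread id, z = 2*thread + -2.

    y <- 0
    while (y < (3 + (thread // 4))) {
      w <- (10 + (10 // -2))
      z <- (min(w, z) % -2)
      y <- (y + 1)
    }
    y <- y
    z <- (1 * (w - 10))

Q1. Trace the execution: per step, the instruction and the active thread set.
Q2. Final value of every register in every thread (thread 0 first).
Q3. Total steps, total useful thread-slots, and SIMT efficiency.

step 0: y <- 0                       1111111111111111
step 1: eval (y < (3 + (thread // 4))) 1111111111111111
step 2: w <- (10 + (10 // -2))       1111111111111111
step 3: z <- (min(w, z) % -2)        1111111111111111
step 4: y <- (y + 1)                 1111111111111111
step 5: eval (y < (3 + (thread // 4))) 1111111111111111
step 6: w <- (10 + (10 // -2))       1111111111111111
step 7: z <- (min(w, z) % -2)        1111111111111111
step 8: y <- (y + 1)                 1111111111111111
step 9: eval (y < (3 + (thread // 4))) 1111111111111111
step 10: w <- (10 + (10 // -2))       1111111111111111
step 11: z <- (min(w, z) % -2)        1111111111111111
step 12: y <- (y + 1)                 1111111111111111
step 13: eval (y < (3 + (thread // 4))) 1111111111111111
step 14: w <- (10 + (10 // -2))       0000111111111111
step 15: z <- (min(w, z) % -2)        0000111111111111
step 16: y <- (y + 1)                 0000111111111111
step 17: eval (y < (3 + (thread // 4))) 0000111111111111
step 18: w <- (10 + (10 // -2))       0000000011111111
step 19: z <- (min(w, z) % -2)        0000000011111111
step 20: y <- (y + 1)                 0000000011111111
step 21: eval (y < (3 + (thread // 4))) 0000000011111111
step 22: w <- (10 + (10 // -2))       0000000000001111
step 23: z <- (min(w, z) % -2)        0000000000001111
step 24: y <- (y + 1)                 0000000000001111
step 25: eval (y < (3 + (thread // 4))) 0000000000001111
step 26: y <- y                       1111111111111111
step 27: z <- (1 * (w - 10))          1111111111111111

Answer: 28 steps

w: 5,5,5,5,5,5,5,5,5,5,5,5,5,5,5,5
y: 3,3,3,3,4,4,4,4,5,5,5,5,6,6,6,6
z: -5,-5,-5,-5,-5,-5,-5,-5,-5,-5,-5,-5,-5,-5,-5,-5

steps = 28; useful = 352; efficiency = 352/448 = 11/14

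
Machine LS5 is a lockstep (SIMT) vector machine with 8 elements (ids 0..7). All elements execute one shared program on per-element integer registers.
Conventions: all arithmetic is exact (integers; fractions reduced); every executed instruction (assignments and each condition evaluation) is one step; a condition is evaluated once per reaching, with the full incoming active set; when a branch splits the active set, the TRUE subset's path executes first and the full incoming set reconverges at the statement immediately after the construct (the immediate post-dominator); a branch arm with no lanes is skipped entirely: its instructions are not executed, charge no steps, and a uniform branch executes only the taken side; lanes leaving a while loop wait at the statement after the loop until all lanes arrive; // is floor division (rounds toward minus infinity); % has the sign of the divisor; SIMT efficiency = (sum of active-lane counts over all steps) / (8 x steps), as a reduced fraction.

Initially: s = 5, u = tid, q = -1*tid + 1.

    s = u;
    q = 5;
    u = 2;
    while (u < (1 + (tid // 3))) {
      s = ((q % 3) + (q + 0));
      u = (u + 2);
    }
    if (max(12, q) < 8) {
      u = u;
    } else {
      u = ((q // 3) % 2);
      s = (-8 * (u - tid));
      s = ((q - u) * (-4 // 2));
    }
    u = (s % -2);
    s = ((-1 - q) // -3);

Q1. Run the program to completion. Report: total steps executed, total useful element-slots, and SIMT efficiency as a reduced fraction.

Answer: 13 steps, 86 useful, 43/52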